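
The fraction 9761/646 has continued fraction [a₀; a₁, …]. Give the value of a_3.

7

Run the Euclidean algorithm, recording each quotient:
⌊9761/646⌋ = 15, remainder 71
⌊646/71⌋ = 9, remainder 7
⌊71/7⌋ = 10, remainder 1
⌊7/1⌋ = 7, remainder 0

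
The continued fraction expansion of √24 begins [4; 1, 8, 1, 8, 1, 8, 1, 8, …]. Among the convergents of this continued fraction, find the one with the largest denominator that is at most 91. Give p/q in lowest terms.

List convergents until the denominator exceeds the bound:
a_0 = 4: 4/1  (≤ bound)
a_1 = 1: 5/1  (≤ bound)
a_2 = 8: 44/9  (≤ bound)
a_3 = 1: 49/10  (≤ bound)
a_4 = 8: 436/89  (≤ bound)
a_5 = 1: 485/99  (> 91, stop)

436/89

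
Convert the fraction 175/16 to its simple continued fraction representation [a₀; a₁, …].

Apply division with remainder until the remainder is 0:
175 = 10·16 + 15, so a_0 = 10
16 = 1·15 + 1, so a_1 = 1
15 = 15·1 + 0, so a_2 = 15

[10; 1, 15]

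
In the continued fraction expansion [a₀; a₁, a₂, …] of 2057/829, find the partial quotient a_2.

12

2057 ÷ 829 → quotient 2, remainder 399
829 ÷ 399 → quotient 2, remainder 31
399 ÷ 31 → quotient 12, remainder 27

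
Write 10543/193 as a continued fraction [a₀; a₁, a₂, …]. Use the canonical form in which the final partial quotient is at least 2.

[54; 1, 1, 1, 2, 7, 1, 2]

Apply division with remainder until the remainder is 0:
10543 = 54·193 + 121, so a_0 = 54
193 = 1·121 + 72, so a_1 = 1
121 = 1·72 + 49, so a_2 = 1
72 = 1·49 + 23, so a_3 = 1
49 = 2·23 + 3, so a_4 = 2
23 = 7·3 + 2, so a_5 = 7
3 = 1·2 + 1, so a_6 = 1
2 = 2·1 + 0, so a_7 = 2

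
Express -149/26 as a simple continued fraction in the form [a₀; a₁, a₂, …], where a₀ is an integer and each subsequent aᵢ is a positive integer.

Run the Euclidean algorithm, recording each quotient:
-149 ÷ 26 → quotient -6, remainder 7
26 ÷ 7 → quotient 3, remainder 5
7 ÷ 5 → quotient 1, remainder 2
5 ÷ 2 → quotient 2, remainder 1
2 ÷ 1 → quotient 2, remainder 0

[-6; 3, 1, 2, 2]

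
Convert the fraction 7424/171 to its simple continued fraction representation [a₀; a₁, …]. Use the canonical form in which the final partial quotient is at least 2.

Apply division with remainder until the remainder is 0:
7424 ÷ 171 → quotient 43, remainder 71
171 ÷ 71 → quotient 2, remainder 29
71 ÷ 29 → quotient 2, remainder 13
29 ÷ 13 → quotient 2, remainder 3
13 ÷ 3 → quotient 4, remainder 1
3 ÷ 1 → quotient 3, remainder 0

[43; 2, 2, 2, 4, 3]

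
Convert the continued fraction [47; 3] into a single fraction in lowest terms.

142/3

a_0 = 47: 47/1
a_1 = 3: 142/3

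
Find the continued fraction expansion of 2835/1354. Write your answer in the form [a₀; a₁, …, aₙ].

[2; 10, 1, 1, 1, 20, 2]

2835 ÷ 1354 → quotient 2, remainder 127
1354 ÷ 127 → quotient 10, remainder 84
127 ÷ 84 → quotient 1, remainder 43
84 ÷ 43 → quotient 1, remainder 41
43 ÷ 41 → quotient 1, remainder 2
41 ÷ 2 → quotient 20, remainder 1
2 ÷ 1 → quotient 2, remainder 0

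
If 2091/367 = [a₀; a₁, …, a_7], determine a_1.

2091 ÷ 367 → quotient 5, remainder 256
367 ÷ 256 → quotient 1, remainder 111

1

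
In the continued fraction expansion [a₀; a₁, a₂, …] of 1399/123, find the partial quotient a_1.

⌊1399/123⌋ = 11, remainder 46
⌊123/46⌋ = 2, remainder 31

2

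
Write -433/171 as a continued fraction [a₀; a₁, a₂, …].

⌊-433/171⌋ = -3, remainder 80
⌊171/80⌋ = 2, remainder 11
⌊80/11⌋ = 7, remainder 3
⌊11/3⌋ = 3, remainder 2
⌊3/2⌋ = 1, remainder 1
⌊2/1⌋ = 2, remainder 0

[-3; 2, 7, 3, 1, 2]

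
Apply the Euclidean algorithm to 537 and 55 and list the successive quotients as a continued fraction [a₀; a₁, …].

Repeatedly divide and take the remainder:
537 = 9·55 + 42, so a_0 = 9
55 = 1·42 + 13, so a_1 = 1
42 = 3·13 + 3, so a_2 = 3
13 = 4·3 + 1, so a_3 = 4
3 = 3·1 + 0, so a_4 = 3

[9; 1, 3, 4, 3]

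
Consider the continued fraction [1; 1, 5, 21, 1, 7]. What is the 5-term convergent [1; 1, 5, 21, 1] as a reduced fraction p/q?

a_0 = 1: 1/1
a_1 = 1: 2/1
a_2 = 5: 11/6
a_3 = 21: 233/127
a_4 = 1: 244/133

244/133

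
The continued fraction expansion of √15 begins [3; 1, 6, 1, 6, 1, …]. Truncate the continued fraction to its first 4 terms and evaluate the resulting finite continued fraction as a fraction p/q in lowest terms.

31/8

Compute successive convergents:
a_0 = 3: 3/1
a_1 = 1: 4/1
a_2 = 6: 27/7
a_3 = 1: 31/8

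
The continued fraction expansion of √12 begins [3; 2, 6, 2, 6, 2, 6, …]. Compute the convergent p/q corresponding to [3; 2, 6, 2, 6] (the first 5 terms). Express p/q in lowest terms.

a_0 = 3: 3/1
a_1 = 2: 7/2
a_2 = 6: 45/13
a_3 = 2: 97/28
a_4 = 6: 627/181

627/181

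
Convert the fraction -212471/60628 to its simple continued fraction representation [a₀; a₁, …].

[-4; 2, 55, 49, 1, 1, 1, 3]

Repeatedly divide and take the remainder:
⌊-212471/60628⌋ = -4, remainder 30041
⌊60628/30041⌋ = 2, remainder 546
⌊30041/546⌋ = 55, remainder 11
⌊546/11⌋ = 49, remainder 7
⌊11/7⌋ = 1, remainder 4
⌊7/4⌋ = 1, remainder 3
⌊4/3⌋ = 1, remainder 1
⌊3/1⌋ = 3, remainder 0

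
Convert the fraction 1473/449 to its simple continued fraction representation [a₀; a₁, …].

⌊1473/449⌋ = 3, remainder 126
⌊449/126⌋ = 3, remainder 71
⌊126/71⌋ = 1, remainder 55
⌊71/55⌋ = 1, remainder 16
⌊55/16⌋ = 3, remainder 7
⌊16/7⌋ = 2, remainder 2
⌊7/2⌋ = 3, remainder 1
⌊2/1⌋ = 2, remainder 0

[3; 3, 1, 1, 3, 2, 3, 2]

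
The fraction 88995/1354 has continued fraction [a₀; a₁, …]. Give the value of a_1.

1

88995 ÷ 1354 → quotient 65, remainder 985
1354 ÷ 985 → quotient 1, remainder 369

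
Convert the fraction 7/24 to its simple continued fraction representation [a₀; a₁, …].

7 ÷ 24 → quotient 0, remainder 7
24 ÷ 7 → quotient 3, remainder 3
7 ÷ 3 → quotient 2, remainder 1
3 ÷ 1 → quotient 3, remainder 0

[0; 3, 2, 3]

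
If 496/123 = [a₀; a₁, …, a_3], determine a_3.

496 = 4·123 + 4, so a_0 = 4
123 = 30·4 + 3, so a_1 = 30
4 = 1·3 + 1, so a_2 = 1
3 = 3·1 + 0, so a_3 = 3

3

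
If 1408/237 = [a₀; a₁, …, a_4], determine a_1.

1408 = 5·237 + 223, so a_0 = 5
237 = 1·223 + 14, so a_1 = 1

1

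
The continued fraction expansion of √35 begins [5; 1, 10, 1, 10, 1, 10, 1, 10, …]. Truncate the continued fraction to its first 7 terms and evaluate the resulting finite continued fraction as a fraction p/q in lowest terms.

9235/1561

Work from the innermost term outward:
Start with 10.
1 + 1/(10/1) = 1 + 1/10 = 11/10
10 + 1/(11/10) = 10 + 10/11 = 120/11
1 + 1/(120/11) = 1 + 11/120 = 131/120
10 + 1/(131/120) = 10 + 120/131 = 1430/131
1 + 1/(1430/131) = 1 + 131/1430 = 1561/1430
5 + 1/(1561/1430) = 5 + 1430/1561 = 9235/1561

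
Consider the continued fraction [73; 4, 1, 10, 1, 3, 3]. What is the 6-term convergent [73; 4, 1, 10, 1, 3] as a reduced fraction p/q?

16910/231

Start with 3.
1 + 1/(3/1) = 1 + 1/3 = 4/3
10 + 1/(4/3) = 10 + 3/4 = 43/4
1 + 1/(43/4) = 1 + 4/43 = 47/43
4 + 1/(47/43) = 4 + 43/47 = 231/47
73 + 1/(231/47) = 73 + 47/231 = 16910/231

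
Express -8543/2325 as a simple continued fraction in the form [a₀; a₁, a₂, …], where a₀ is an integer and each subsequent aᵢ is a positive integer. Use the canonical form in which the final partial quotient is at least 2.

-8543 = -4·2325 + 757, so a_0 = -4
2325 = 3·757 + 54, so a_1 = 3
757 = 14·54 + 1, so a_2 = 14
54 = 54·1 + 0, so a_3 = 54

[-4; 3, 14, 54]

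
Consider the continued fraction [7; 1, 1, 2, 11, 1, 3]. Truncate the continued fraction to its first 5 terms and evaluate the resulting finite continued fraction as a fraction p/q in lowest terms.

Collapse the nested fraction from the inside out:
Start with 11.
2 + 1/(11/1) = 2 + 1/11 = 23/11
1 + 1/(23/11) = 1 + 11/23 = 34/23
1 + 1/(34/23) = 1 + 23/34 = 57/34
7 + 1/(57/34) = 7 + 34/57 = 433/57

433/57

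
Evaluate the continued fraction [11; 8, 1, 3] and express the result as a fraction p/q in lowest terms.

389/35

Work from the innermost term outward:
Start with 3.
1 + 1/(3/1) = 1 + 1/3 = 4/3
8 + 1/(4/3) = 8 + 3/4 = 35/4
11 + 1/(35/4) = 11 + 4/35 = 389/35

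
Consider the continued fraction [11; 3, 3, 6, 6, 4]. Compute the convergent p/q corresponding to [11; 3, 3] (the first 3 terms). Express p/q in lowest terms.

113/10

Work from the innermost term outward:
Start with 3.
3 + 1/(3/1) = 3 + 1/3 = 10/3
11 + 1/(10/3) = 11 + 3/10 = 113/10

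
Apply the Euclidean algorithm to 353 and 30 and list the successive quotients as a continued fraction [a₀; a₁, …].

[11; 1, 3, 3, 2]

⌊353/30⌋ = 11, remainder 23
⌊30/23⌋ = 1, remainder 7
⌊23/7⌋ = 3, remainder 2
⌊7/2⌋ = 3, remainder 1
⌊2/1⌋ = 2, remainder 0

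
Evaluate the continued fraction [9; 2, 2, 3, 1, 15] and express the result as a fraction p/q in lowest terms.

3265/347

Build up convergents one term at a time:
a_0 = 9: 9/1
a_1 = 2: 19/2
a_2 = 2: 47/5
a_3 = 3: 160/17
a_4 = 1: 207/22
a_5 = 15: 3265/347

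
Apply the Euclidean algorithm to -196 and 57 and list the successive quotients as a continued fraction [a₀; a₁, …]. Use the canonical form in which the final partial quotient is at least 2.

Repeatedly divide and take the remainder:
⌊-196/57⌋ = -4, remainder 32
⌊57/32⌋ = 1, remainder 25
⌊32/25⌋ = 1, remainder 7
⌊25/7⌋ = 3, remainder 4
⌊7/4⌋ = 1, remainder 3
⌊4/3⌋ = 1, remainder 1
⌊3/1⌋ = 3, remainder 0

[-4; 1, 1, 3, 1, 1, 3]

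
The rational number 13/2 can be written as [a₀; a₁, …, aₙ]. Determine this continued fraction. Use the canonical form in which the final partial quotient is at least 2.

[6; 2]

Apply division with remainder until the remainder is 0:
13 = 6·2 + 1, so a_0 = 6
2 = 2·1 + 0, so a_1 = 2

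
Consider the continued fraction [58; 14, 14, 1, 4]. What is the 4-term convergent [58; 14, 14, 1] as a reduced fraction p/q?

a_0 = 58: 58/1
a_1 = 14: 813/14
a_2 = 14: 11440/197
a_3 = 1: 12253/211

12253/211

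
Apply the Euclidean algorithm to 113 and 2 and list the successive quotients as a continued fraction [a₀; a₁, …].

113 ÷ 2 → quotient 56, remainder 1
2 ÷ 1 → quotient 2, remainder 0

[56; 2]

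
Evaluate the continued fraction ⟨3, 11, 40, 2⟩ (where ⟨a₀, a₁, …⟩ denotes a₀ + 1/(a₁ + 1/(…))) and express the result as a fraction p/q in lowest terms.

2760/893

Build up convergents one term at a time:
a_0 = 3: 3/1
a_1 = 11: 34/11
a_2 = 40: 1363/441
a_3 = 2: 2760/893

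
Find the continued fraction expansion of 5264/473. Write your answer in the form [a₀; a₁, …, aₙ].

⌊5264/473⌋ = 11, remainder 61
⌊473/61⌋ = 7, remainder 46
⌊61/46⌋ = 1, remainder 15
⌊46/15⌋ = 3, remainder 1
⌊15/1⌋ = 15, remainder 0

[11; 7, 1, 3, 15]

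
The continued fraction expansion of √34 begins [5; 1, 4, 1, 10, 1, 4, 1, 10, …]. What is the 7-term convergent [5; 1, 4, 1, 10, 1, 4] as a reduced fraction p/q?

Start with 4.
1 + 1/(4/1) = 1 + 1/4 = 5/4
10 + 1/(5/4) = 10 + 4/5 = 54/5
1 + 1/(54/5) = 1 + 5/54 = 59/54
4 + 1/(59/54) = 4 + 54/59 = 290/59
1 + 1/(290/59) = 1 + 59/290 = 349/290
5 + 1/(349/290) = 5 + 290/349 = 2035/349

2035/349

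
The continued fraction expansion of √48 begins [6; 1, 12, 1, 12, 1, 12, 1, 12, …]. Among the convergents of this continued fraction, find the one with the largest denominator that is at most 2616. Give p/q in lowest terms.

17466/2521

List convergents until the denominator exceeds the bound:
a_0 = 6: 6/1  (≤ bound)
a_1 = 1: 7/1  (≤ bound)
a_2 = 12: 90/13  (≤ bound)
a_3 = 1: 97/14  (≤ bound)
a_4 = 12: 1254/181  (≤ bound)
a_5 = 1: 1351/195  (≤ bound)
a_6 = 12: 17466/2521  (≤ bound)
a_7 = 1: 18817/2716  (> 2616, stop)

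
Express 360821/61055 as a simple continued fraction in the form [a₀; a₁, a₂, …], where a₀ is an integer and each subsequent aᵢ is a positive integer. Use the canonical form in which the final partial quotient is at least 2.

[5; 1, 10, 12, 12, 3, 12]

Repeatedly divide and take the remainder:
360821 = 5·61055 + 55546, so a_0 = 5
61055 = 1·55546 + 5509, so a_1 = 1
55546 = 10·5509 + 456, so a_2 = 10
5509 = 12·456 + 37, so a_3 = 12
456 = 12·37 + 12, so a_4 = 12
37 = 3·12 + 1, so a_5 = 3
12 = 12·1 + 0, so a_6 = 12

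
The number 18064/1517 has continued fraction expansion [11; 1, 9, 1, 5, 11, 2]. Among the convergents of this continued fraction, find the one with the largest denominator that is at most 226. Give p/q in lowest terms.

a_0 = 11: 11/1  (≤ bound)
a_1 = 1: 12/1  (≤ bound)
a_2 = 9: 119/10  (≤ bound)
a_3 = 1: 131/11  (≤ bound)
a_4 = 5: 774/65  (≤ bound)
a_5 = 11: 8645/726  (> 226, stop)

774/65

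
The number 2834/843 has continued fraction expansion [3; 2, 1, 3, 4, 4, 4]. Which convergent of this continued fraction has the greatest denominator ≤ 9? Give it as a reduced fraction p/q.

10/3

List convergents until the denominator exceeds the bound:
a_0 = 3: 3/1  (≤ bound)
a_1 = 2: 7/2  (≤ bound)
a_2 = 1: 10/3  (≤ bound)
a_3 = 3: 37/11  (> 9, stop)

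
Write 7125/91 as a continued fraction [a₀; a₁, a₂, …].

7125 = 78·91 + 27, so a_0 = 78
91 = 3·27 + 10, so a_1 = 3
27 = 2·10 + 7, so a_2 = 2
10 = 1·7 + 3, so a_3 = 1
7 = 2·3 + 1, so a_4 = 2
3 = 3·1 + 0, so a_5 = 3

[78; 3, 2, 1, 2, 3]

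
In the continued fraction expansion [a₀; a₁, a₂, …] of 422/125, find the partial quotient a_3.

1

422 ÷ 125 → quotient 3, remainder 47
125 ÷ 47 → quotient 2, remainder 31
47 ÷ 31 → quotient 1, remainder 16
31 ÷ 16 → quotient 1, remainder 15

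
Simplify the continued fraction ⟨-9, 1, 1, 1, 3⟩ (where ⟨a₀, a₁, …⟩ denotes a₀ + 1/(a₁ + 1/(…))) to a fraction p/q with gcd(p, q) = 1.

a_0 = -9: -9/1
a_1 = 1: -8/1
a_2 = 1: -17/2
a_3 = 1: -25/3
a_4 = 3: -92/11

-92/11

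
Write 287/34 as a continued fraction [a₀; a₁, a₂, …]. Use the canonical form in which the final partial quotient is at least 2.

[8; 2, 3, 1, 3]

Apply division with remainder until the remainder is 0:
287 = 8·34 + 15, so a_0 = 8
34 = 2·15 + 4, so a_1 = 2
15 = 3·4 + 3, so a_2 = 3
4 = 1·3 + 1, so a_3 = 1
3 = 3·1 + 0, so a_4 = 3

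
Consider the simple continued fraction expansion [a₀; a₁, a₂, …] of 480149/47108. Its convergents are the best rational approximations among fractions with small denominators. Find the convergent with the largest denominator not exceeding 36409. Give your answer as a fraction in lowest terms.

32137/3153

List convergents until the denominator exceeds the bound:
a_0 = 10: 10/1  (≤ bound)
a_1 = 5: 51/5  (≤ bound)
a_2 = 5: 265/26  (≤ bound)
a_3 = 6: 1641/161  (≤ bound)
a_4 = 1: 1906/187  (≤ bound)
a_5 = 15: 30231/2966  (≤ bound)
a_6 = 1: 32137/3153  (≤ bound)
a_7 = 14: 480149/47108  (> 36409, stop)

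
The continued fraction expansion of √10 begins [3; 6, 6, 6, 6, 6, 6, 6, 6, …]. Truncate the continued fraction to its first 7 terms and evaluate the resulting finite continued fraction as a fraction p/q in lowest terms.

168717/53353

a_0 = 3: 3/1
a_1 = 6: 19/6
a_2 = 6: 117/37
a_3 = 6: 721/228
a_4 = 6: 4443/1405
a_5 = 6: 27379/8658
a_6 = 6: 168717/53353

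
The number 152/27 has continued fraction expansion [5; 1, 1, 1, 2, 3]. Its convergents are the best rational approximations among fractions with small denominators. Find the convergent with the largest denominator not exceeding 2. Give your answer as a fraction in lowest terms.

11/2

a_0 = 5: 5/1  (≤ bound)
a_1 = 1: 6/1  (≤ bound)
a_2 = 1: 11/2  (≤ bound)
a_3 = 1: 17/3  (> 2, stop)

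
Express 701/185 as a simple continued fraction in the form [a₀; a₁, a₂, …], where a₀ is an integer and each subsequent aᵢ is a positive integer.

[3; 1, 3, 1, 2, 1, 9]

Apply division with remainder until the remainder is 0:
⌊701/185⌋ = 3, remainder 146
⌊185/146⌋ = 1, remainder 39
⌊146/39⌋ = 3, remainder 29
⌊39/29⌋ = 1, remainder 10
⌊29/10⌋ = 2, remainder 9
⌊10/9⌋ = 1, remainder 1
⌊9/1⌋ = 9, remainder 0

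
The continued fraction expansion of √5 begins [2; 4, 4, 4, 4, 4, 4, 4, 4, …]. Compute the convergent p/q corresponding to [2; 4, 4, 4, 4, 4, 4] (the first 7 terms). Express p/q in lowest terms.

Start with 4.
4 + 1/(4/1) = 4 + 1/4 = 17/4
4 + 1/(17/4) = 4 + 4/17 = 72/17
4 + 1/(72/17) = 4 + 17/72 = 305/72
4 + 1/(305/72) = 4 + 72/305 = 1292/305
4 + 1/(1292/305) = 4 + 305/1292 = 5473/1292
2 + 1/(5473/1292) = 2 + 1292/5473 = 12238/5473

12238/5473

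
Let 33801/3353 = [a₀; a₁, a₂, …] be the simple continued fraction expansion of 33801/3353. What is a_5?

Run the Euclidean algorithm, recording each quotient:
33801 = 10·3353 + 271, so a_0 = 10
3353 = 12·271 + 101, so a_1 = 12
271 = 2·101 + 69, so a_2 = 2
101 = 1·69 + 32, so a_3 = 1
69 = 2·32 + 5, so a_4 = 2
32 = 6·5 + 2, so a_5 = 6

6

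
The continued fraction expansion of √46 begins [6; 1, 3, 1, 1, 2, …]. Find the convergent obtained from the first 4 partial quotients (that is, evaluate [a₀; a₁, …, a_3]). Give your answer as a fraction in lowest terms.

34/5

a_0 = 6: 6/1
a_1 = 1: 7/1
a_2 = 3: 27/4
a_3 = 1: 34/5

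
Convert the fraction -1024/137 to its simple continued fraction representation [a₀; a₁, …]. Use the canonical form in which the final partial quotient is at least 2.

[-8; 1, 1, 9, 3, 2]

-1024 = -8·137 + 72, so a_0 = -8
137 = 1·72 + 65, so a_1 = 1
72 = 1·65 + 7, so a_2 = 1
65 = 9·7 + 2, so a_3 = 9
7 = 3·2 + 1, so a_4 = 3
2 = 2·1 + 0, so a_5 = 2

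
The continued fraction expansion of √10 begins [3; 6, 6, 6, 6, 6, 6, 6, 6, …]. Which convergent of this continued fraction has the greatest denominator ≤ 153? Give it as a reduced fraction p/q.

List convergents until the denominator exceeds the bound:
a_0 = 3: 3/1  (≤ bound)
a_1 = 6: 19/6  (≤ bound)
a_2 = 6: 117/37  (≤ bound)
a_3 = 6: 721/228  (> 153, stop)

117/37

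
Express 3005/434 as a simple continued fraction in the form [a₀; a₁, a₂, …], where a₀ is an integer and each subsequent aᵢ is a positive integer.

Repeatedly divide and take the remainder:
3005 = 6·434 + 401, so a_0 = 6
434 = 1·401 + 33, so a_1 = 1
401 = 12·33 + 5, so a_2 = 12
33 = 6·5 + 3, so a_3 = 6
5 = 1·3 + 2, so a_4 = 1
3 = 1·2 + 1, so a_5 = 1
2 = 2·1 + 0, so a_6 = 2

[6; 1, 12, 6, 1, 1, 2]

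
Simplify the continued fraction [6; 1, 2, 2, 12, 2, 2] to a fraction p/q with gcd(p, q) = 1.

a_0 = 6: 6/1
a_1 = 1: 7/1
a_2 = 2: 20/3
a_3 = 2: 47/7
a_4 = 12: 584/87
a_5 = 2: 1215/181
a_6 = 2: 3014/449

3014/449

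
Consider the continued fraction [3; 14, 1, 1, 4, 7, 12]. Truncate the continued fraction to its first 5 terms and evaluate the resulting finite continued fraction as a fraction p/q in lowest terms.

Collapse the nested fraction from the inside out:
Start with 4.
1 + 1/(4/1) = 1 + 1/4 = 5/4
1 + 1/(5/4) = 1 + 4/5 = 9/5
14 + 1/(9/5) = 14 + 5/9 = 131/9
3 + 1/(131/9) = 3 + 9/131 = 402/131

402/131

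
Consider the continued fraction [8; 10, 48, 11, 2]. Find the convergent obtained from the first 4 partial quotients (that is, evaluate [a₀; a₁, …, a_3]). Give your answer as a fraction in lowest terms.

Use the convergent recurrence hₖ = aₖ·hₖ₋₁ + hₖ₋₂ (and likewise for the denominators kₖ):
a_0 = 8: 8/1
a_1 = 10: 81/10
a_2 = 48: 3896/481
a_3 = 11: 42937/5301

42937/5301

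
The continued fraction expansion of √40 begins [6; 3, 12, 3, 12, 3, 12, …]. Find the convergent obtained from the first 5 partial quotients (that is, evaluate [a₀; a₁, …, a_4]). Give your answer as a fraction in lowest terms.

a_0 = 6: 6/1
a_1 = 3: 19/3
a_2 = 12: 234/37
a_3 = 3: 721/114
a_4 = 12: 8886/1405

8886/1405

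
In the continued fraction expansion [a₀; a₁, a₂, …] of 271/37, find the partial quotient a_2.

⌊271/37⌋ = 7, remainder 12
⌊37/12⌋ = 3, remainder 1
⌊12/1⌋ = 12, remainder 0

12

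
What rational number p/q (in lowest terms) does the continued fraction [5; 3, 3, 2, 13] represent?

Start with 13.
2 + 1/(13/1) = 2 + 1/13 = 27/13
3 + 1/(27/13) = 3 + 13/27 = 94/27
3 + 1/(94/27) = 3 + 27/94 = 309/94
5 + 1/(309/94) = 5 + 94/309 = 1639/309

1639/309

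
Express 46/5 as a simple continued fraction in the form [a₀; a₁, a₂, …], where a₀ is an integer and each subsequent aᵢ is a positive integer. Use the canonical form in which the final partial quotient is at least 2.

⌊46/5⌋ = 9, remainder 1
⌊5/1⌋ = 5, remainder 0

[9; 5]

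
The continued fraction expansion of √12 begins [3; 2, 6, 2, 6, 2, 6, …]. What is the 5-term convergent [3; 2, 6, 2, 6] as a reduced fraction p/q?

627/181

a_0 = 3: 3/1
a_1 = 2: 7/2
a_2 = 6: 45/13
a_3 = 2: 97/28
a_4 = 6: 627/181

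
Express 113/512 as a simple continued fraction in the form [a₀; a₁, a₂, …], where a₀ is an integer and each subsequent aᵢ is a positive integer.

[0; 4, 1, 1, 7, 1, 1, 3]

Repeatedly divide and take the remainder:
⌊113/512⌋ = 0, remainder 113
⌊512/113⌋ = 4, remainder 60
⌊113/60⌋ = 1, remainder 53
⌊60/53⌋ = 1, remainder 7
⌊53/7⌋ = 7, remainder 4
⌊7/4⌋ = 1, remainder 3
⌊4/3⌋ = 1, remainder 1
⌊3/1⌋ = 3, remainder 0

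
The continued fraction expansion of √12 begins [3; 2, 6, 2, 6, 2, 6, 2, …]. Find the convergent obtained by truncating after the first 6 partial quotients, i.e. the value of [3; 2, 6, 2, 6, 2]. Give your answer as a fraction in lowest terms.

Start with 2.
6 + 1/(2/1) = 6 + 1/2 = 13/2
2 + 1/(13/2) = 2 + 2/13 = 28/13
6 + 1/(28/13) = 6 + 13/28 = 181/28
2 + 1/(181/28) = 2 + 28/181 = 390/181
3 + 1/(390/181) = 3 + 181/390 = 1351/390

1351/390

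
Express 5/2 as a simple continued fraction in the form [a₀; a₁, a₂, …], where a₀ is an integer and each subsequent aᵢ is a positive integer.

[2; 2]

Run the Euclidean algorithm, recording each quotient:
⌊5/2⌋ = 2, remainder 1
⌊2/1⌋ = 2, remainder 0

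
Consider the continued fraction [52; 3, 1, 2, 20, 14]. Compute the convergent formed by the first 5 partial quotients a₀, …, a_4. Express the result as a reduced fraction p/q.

a_0 = 52: 52/1
a_1 = 3: 157/3
a_2 = 1: 209/4
a_3 = 2: 575/11
a_4 = 20: 11709/224

11709/224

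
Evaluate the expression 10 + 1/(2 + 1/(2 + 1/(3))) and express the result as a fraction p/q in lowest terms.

177/17

a_0 = 10: 10/1
a_1 = 2: 21/2
a_2 = 2: 52/5
a_3 = 3: 177/17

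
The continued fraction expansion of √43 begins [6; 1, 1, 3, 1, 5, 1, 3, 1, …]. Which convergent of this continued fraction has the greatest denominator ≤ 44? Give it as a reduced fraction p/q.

59/9

a_0 = 6: 6/1  (≤ bound)
a_1 = 1: 7/1  (≤ bound)
a_2 = 1: 13/2  (≤ bound)
a_3 = 3: 46/7  (≤ bound)
a_4 = 1: 59/9  (≤ bound)
a_5 = 5: 341/52  (> 44, stop)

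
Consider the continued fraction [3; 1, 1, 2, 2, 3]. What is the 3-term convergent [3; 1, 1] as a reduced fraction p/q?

7/2

a_0 = 3: 3/1
a_1 = 1: 4/1
a_2 = 1: 7/2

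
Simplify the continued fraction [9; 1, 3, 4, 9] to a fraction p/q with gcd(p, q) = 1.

1533/157

Use the convergent recurrence hₖ = aₖ·hₖ₋₁ + hₖ₋₂ (and likewise for the denominators kₖ):
a_0 = 9: 9/1
a_1 = 1: 10/1
a_2 = 3: 39/4
a_3 = 4: 166/17
a_4 = 9: 1533/157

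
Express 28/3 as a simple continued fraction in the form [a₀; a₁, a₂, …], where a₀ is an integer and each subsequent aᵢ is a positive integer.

[9; 3]

Apply division with remainder until the remainder is 0:
⌊28/3⌋ = 9, remainder 1
⌊3/1⌋ = 3, remainder 0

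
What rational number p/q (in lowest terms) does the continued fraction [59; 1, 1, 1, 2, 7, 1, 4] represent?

Collapse the nested fraction from the inside out:
Start with 4.
1 + 1/(4/1) = 1 + 1/4 = 5/4
7 + 1/(5/4) = 7 + 4/5 = 39/5
2 + 1/(39/5) = 2 + 5/39 = 83/39
1 + 1/(83/39) = 1 + 39/83 = 122/83
1 + 1/(122/83) = 1 + 83/122 = 205/122
1 + 1/(205/122) = 1 + 122/205 = 327/205
59 + 1/(327/205) = 59 + 205/327 = 19498/327

19498/327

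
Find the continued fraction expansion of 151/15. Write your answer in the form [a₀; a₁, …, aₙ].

⌊151/15⌋ = 10, remainder 1
⌊15/1⌋ = 15, remainder 0

[10; 15]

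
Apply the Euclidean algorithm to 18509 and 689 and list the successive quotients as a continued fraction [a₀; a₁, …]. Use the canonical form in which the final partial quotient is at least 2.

Apply division with remainder until the remainder is 0:
⌊18509/689⌋ = 26, remainder 595
⌊689/595⌋ = 1, remainder 94
⌊595/94⌋ = 6, remainder 31
⌊94/31⌋ = 3, remainder 1
⌊31/1⌋ = 31, remainder 0

[26; 1, 6, 3, 31]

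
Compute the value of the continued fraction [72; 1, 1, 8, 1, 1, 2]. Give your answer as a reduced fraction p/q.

6600/91

a_0 = 72: 72/1
a_1 = 1: 73/1
a_2 = 1: 145/2
a_3 = 8: 1233/17
a_4 = 1: 1378/19
a_5 = 1: 2611/36
a_6 = 2: 6600/91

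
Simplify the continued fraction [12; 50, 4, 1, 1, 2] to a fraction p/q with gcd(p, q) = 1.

13883/1155

Compute successive convergents:
a_0 = 12: 12/1
a_1 = 50: 601/50
a_2 = 4: 2416/201
a_3 = 1: 3017/251
a_4 = 1: 5433/452
a_5 = 2: 13883/1155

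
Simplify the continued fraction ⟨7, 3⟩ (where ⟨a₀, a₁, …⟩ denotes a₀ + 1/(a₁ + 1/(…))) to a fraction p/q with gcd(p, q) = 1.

a_0 = 7: 7/1
a_1 = 3: 22/3

22/3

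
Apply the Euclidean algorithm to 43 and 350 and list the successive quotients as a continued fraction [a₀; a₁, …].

[0; 8, 7, 6]

43 = 0·350 + 43, so a_0 = 0
350 = 8·43 + 6, so a_1 = 8
43 = 7·6 + 1, so a_2 = 7
6 = 6·1 + 0, so a_3 = 6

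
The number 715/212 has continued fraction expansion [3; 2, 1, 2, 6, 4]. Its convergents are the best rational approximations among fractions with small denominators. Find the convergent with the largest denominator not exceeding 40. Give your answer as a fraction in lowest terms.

a_0 = 3: 3/1  (≤ bound)
a_1 = 2: 7/2  (≤ bound)
a_2 = 1: 10/3  (≤ bound)
a_3 = 2: 27/8  (≤ bound)
a_4 = 6: 172/51  (> 40, stop)

27/8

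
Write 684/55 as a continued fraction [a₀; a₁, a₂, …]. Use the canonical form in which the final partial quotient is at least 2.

[12; 2, 3, 2, 3]

684 = 12·55 + 24, so a_0 = 12
55 = 2·24 + 7, so a_1 = 2
24 = 3·7 + 3, so a_2 = 3
7 = 2·3 + 1, so a_3 = 2
3 = 3·1 + 0, so a_4 = 3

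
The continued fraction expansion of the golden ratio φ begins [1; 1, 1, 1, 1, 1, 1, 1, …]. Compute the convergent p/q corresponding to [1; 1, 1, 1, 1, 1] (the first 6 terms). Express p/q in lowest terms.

Start with 1.
1 + 1/(1/1) = 1 + 1/1 = 2/1
1 + 1/(2/1) = 1 + 1/2 = 3/2
1 + 1/(3/2) = 1 + 2/3 = 5/3
1 + 1/(5/3) = 1 + 3/5 = 8/5
1 + 1/(8/5) = 1 + 5/8 = 13/8

13/8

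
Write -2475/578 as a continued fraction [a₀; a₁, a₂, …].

-2475 ÷ 578 → quotient -5, remainder 415
578 ÷ 415 → quotient 1, remainder 163
415 ÷ 163 → quotient 2, remainder 89
163 ÷ 89 → quotient 1, remainder 74
89 ÷ 74 → quotient 1, remainder 15
74 ÷ 15 → quotient 4, remainder 14
15 ÷ 14 → quotient 1, remainder 1
14 ÷ 1 → quotient 14, remainder 0

[-5; 1, 2, 1, 1, 4, 1, 14]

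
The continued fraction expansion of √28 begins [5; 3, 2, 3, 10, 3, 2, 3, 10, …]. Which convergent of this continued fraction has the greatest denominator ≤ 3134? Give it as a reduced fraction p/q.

9403/1777

a_0 = 5: 5/1  (≤ bound)
a_1 = 3: 16/3  (≤ bound)
a_2 = 2: 37/7  (≤ bound)
a_3 = 3: 127/24  (≤ bound)
a_4 = 10: 1307/247  (≤ bound)
a_5 = 3: 4048/765  (≤ bound)
a_6 = 2: 9403/1777  (≤ bound)
a_7 = 3: 32257/6096  (> 3134, stop)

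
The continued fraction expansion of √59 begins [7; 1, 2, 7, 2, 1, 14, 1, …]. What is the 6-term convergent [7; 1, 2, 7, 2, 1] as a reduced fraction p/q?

Compute successive convergents:
a_0 = 7: 7/1
a_1 = 1: 8/1
a_2 = 2: 23/3
a_3 = 7: 169/22
a_4 = 2: 361/47
a_5 = 1: 530/69

530/69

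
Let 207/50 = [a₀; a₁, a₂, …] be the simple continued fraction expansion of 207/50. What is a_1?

207 ÷ 50 → quotient 4, remainder 7
50 ÷ 7 → quotient 7, remainder 1

7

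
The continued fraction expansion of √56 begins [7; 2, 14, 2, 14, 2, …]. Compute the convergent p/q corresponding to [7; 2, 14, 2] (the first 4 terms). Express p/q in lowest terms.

Build up convergents one term at a time:
a_0 = 7: 7/1
a_1 = 2: 15/2
a_2 = 14: 217/29
a_3 = 2: 449/60

449/60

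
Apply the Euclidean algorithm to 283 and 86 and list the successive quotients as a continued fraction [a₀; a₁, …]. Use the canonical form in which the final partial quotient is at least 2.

[3; 3, 2, 3, 1, 2]

Apply division with remainder until the remainder is 0:
283 ÷ 86 → quotient 3, remainder 25
86 ÷ 25 → quotient 3, remainder 11
25 ÷ 11 → quotient 2, remainder 3
11 ÷ 3 → quotient 3, remainder 2
3 ÷ 2 → quotient 1, remainder 1
2 ÷ 1 → quotient 2, remainder 0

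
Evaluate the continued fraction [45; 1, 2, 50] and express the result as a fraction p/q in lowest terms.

6896/151

Start with 50.
2 + 1/(50/1) = 2 + 1/50 = 101/50
1 + 1/(101/50) = 1 + 50/101 = 151/101
45 + 1/(151/101) = 45 + 101/151 = 6896/151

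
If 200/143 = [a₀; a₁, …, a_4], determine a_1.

Repeatedly divide and take the remainder:
⌊200/143⌋ = 1, remainder 57
⌊143/57⌋ = 2, remainder 29

2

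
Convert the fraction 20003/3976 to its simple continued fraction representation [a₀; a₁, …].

[5; 32, 3, 13, 3]

Run the Euclidean algorithm, recording each quotient:
20003 ÷ 3976 → quotient 5, remainder 123
3976 ÷ 123 → quotient 32, remainder 40
123 ÷ 40 → quotient 3, remainder 3
40 ÷ 3 → quotient 13, remainder 1
3 ÷ 1 → quotient 3, remainder 0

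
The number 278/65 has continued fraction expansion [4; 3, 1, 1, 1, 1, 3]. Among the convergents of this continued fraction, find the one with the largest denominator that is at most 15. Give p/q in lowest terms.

47/11

a_0 = 4: 4/1  (≤ bound)
a_1 = 3: 13/3  (≤ bound)
a_2 = 1: 17/4  (≤ bound)
a_3 = 1: 30/7  (≤ bound)
a_4 = 1: 47/11  (≤ bound)
a_5 = 1: 77/18  (> 15, stop)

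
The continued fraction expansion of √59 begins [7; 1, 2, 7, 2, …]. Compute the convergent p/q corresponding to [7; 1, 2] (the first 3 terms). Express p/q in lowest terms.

Use the convergent recurrence hₖ = aₖ·hₖ₋₁ + hₖ₋₂ (and likewise for the denominators kₖ):
a_0 = 7: 7/1
a_1 = 1: 8/1
a_2 = 2: 23/3

23/3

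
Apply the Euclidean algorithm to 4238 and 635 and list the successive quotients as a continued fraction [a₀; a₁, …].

[6; 1, 2, 14, 1, 3, 1, 2]

Repeatedly divide and take the remainder:
⌊4238/635⌋ = 6, remainder 428
⌊635/428⌋ = 1, remainder 207
⌊428/207⌋ = 2, remainder 14
⌊207/14⌋ = 14, remainder 11
⌊14/11⌋ = 1, remainder 3
⌊11/3⌋ = 3, remainder 2
⌊3/2⌋ = 1, remainder 1
⌊2/1⌋ = 2, remainder 0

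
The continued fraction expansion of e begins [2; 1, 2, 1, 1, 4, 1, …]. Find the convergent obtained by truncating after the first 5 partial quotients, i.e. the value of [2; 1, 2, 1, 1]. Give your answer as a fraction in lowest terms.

a_0 = 2: 2/1
a_1 = 1: 3/1
a_2 = 2: 8/3
a_3 = 1: 11/4
a_4 = 1: 19/7

19/7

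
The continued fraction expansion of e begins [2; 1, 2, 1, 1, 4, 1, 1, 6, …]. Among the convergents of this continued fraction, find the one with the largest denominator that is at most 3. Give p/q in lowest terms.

8/3

a_0 = 2: 2/1  (≤ bound)
a_1 = 1: 3/1  (≤ bound)
a_2 = 2: 8/3  (≤ bound)
a_3 = 1: 11/4  (> 3, stop)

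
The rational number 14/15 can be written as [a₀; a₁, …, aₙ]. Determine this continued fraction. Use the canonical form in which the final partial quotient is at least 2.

[0; 1, 14]

14 ÷ 15 → quotient 0, remainder 14
15 ÷ 14 → quotient 1, remainder 1
14 ÷ 1 → quotient 14, remainder 0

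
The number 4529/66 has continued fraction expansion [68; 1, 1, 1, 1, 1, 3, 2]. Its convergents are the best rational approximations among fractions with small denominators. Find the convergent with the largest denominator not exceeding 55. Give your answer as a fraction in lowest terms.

1990/29

a_0 = 68: 68/1  (≤ bound)
a_1 = 1: 69/1  (≤ bound)
a_2 = 1: 137/2  (≤ bound)
a_3 = 1: 206/3  (≤ bound)
a_4 = 1: 343/5  (≤ bound)
a_5 = 1: 549/8  (≤ bound)
a_6 = 3: 1990/29  (≤ bound)
a_7 = 2: 4529/66  (> 55, stop)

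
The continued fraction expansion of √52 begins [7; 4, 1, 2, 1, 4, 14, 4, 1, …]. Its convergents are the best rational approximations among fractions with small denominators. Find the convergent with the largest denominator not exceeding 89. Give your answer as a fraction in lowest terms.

List convergents until the denominator exceeds the bound:
a_0 = 7: 7/1  (≤ bound)
a_1 = 4: 29/4  (≤ bound)
a_2 = 1: 36/5  (≤ bound)
a_3 = 2: 101/14  (≤ bound)
a_4 = 1: 137/19  (≤ bound)
a_5 = 4: 649/90  (> 89, stop)

137/19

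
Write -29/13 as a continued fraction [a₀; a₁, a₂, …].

[-3; 1, 3, 3]

Repeatedly divide and take the remainder:
-29 = -3·13 + 10, so a_0 = -3
13 = 1·10 + 3, so a_1 = 1
10 = 3·3 + 1, so a_2 = 3
3 = 3·1 + 0, so a_3 = 3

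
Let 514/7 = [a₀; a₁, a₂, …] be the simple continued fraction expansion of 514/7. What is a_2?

3

Apply division with remainder until the remainder is 0:
514 = 73·7 + 3, so a_0 = 73
7 = 2·3 + 1, so a_1 = 2
3 = 3·1 + 0, so a_2 = 3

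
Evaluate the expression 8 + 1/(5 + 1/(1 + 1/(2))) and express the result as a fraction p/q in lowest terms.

a_0 = 8: 8/1
a_1 = 5: 41/5
a_2 = 1: 49/6
a_3 = 2: 139/17

139/17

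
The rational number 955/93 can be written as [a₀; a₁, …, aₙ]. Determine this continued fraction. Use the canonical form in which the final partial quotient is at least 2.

[10; 3, 1, 2, 1, 1, 3]

955 ÷ 93 → quotient 10, remainder 25
93 ÷ 25 → quotient 3, remainder 18
25 ÷ 18 → quotient 1, remainder 7
18 ÷ 7 → quotient 2, remainder 4
7 ÷ 4 → quotient 1, remainder 3
4 ÷ 3 → quotient 1, remainder 1
3 ÷ 1 → quotient 3, remainder 0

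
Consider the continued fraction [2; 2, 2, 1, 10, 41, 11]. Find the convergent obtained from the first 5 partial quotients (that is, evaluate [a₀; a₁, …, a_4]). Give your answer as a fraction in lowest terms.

Start with 10.
1 + 1/(10/1) = 1 + 1/10 = 11/10
2 + 1/(11/10) = 2 + 10/11 = 32/11
2 + 1/(32/11) = 2 + 11/32 = 75/32
2 + 1/(75/32) = 2 + 32/75 = 182/75

182/75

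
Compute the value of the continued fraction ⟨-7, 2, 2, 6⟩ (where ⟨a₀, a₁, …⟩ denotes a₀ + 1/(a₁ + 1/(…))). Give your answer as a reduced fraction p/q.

-211/32

Start with 6.
2 + 1/(6/1) = 2 + 1/6 = 13/6
2 + 1/(13/6) = 2 + 6/13 = 32/13
-7 + 1/(32/13) = -7 + 13/32 = -211/32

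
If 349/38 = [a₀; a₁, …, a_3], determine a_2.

Run the Euclidean algorithm, recording each quotient:
⌊349/38⌋ = 9, remainder 7
⌊38/7⌋ = 5, remainder 3
⌊7/3⌋ = 2, remainder 1

2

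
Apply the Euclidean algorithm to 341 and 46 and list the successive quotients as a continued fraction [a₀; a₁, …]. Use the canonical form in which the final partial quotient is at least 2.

⌊341/46⌋ = 7, remainder 19
⌊46/19⌋ = 2, remainder 8
⌊19/8⌋ = 2, remainder 3
⌊8/3⌋ = 2, remainder 2
⌊3/2⌋ = 1, remainder 1
⌊2/1⌋ = 2, remainder 0

[7; 2, 2, 2, 1, 2]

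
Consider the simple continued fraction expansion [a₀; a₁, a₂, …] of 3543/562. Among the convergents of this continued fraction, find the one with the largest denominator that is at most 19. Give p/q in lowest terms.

63/10

a_0 = 6: 6/1  (≤ bound)
a_1 = 3: 19/3  (≤ bound)
a_2 = 3: 63/10  (≤ bound)
a_3 = 2: 145/23  (> 19, stop)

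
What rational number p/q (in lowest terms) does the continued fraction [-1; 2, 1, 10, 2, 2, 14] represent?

-1570/2391

Start with 14.
2 + 1/(14/1) = 2 + 1/14 = 29/14
2 + 1/(29/14) = 2 + 14/29 = 72/29
10 + 1/(72/29) = 10 + 29/72 = 749/72
1 + 1/(749/72) = 1 + 72/749 = 821/749
2 + 1/(821/749) = 2 + 749/821 = 2391/821
-1 + 1/(2391/821) = -1 + 821/2391 = -1570/2391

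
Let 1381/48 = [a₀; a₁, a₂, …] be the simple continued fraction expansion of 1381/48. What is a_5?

Run the Euclidean algorithm, recording each quotient:
1381 = 28·48 + 37, so a_0 = 28
48 = 1·37 + 11, so a_1 = 1
37 = 3·11 + 4, so a_2 = 3
11 = 2·4 + 3, so a_3 = 2
4 = 1·3 + 1, so a_4 = 1
3 = 3·1 + 0, so a_5 = 3

3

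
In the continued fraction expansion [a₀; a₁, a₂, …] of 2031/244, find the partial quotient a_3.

3

⌊2031/244⌋ = 8, remainder 79
⌊244/79⌋ = 3, remainder 7
⌊79/7⌋ = 11, remainder 2
⌊7/2⌋ = 3, remainder 1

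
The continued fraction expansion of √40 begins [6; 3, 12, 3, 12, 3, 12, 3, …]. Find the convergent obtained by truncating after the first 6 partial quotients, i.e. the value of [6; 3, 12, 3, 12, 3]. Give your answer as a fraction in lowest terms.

Build up convergents one term at a time:
a_0 = 6: 6/1
a_1 = 3: 19/3
a_2 = 12: 234/37
a_3 = 3: 721/114
a_4 = 12: 8886/1405
a_5 = 3: 27379/4329

27379/4329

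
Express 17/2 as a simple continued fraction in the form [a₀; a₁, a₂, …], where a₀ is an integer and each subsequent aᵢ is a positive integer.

⌊17/2⌋ = 8, remainder 1
⌊2/1⌋ = 2, remainder 0

[8; 2]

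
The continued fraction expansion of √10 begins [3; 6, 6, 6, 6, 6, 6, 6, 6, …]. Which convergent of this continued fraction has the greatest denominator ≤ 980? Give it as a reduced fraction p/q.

a_0 = 3: 3/1  (≤ bound)
a_1 = 6: 19/6  (≤ bound)
a_2 = 6: 117/37  (≤ bound)
a_3 = 6: 721/228  (≤ bound)
a_4 = 6: 4443/1405  (> 980, stop)

721/228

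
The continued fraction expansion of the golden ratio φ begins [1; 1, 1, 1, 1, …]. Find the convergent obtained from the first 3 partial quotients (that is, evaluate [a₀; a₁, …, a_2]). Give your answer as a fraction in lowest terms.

a_0 = 1: 1/1
a_1 = 1: 2/1
a_2 = 1: 3/2

3/2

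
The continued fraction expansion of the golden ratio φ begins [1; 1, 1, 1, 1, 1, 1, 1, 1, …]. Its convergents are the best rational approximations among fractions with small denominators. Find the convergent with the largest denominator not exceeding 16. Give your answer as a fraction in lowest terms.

a_0 = 1: 1/1  (≤ bound)
a_1 = 1: 2/1  (≤ bound)
a_2 = 1: 3/2  (≤ bound)
a_3 = 1: 5/3  (≤ bound)
a_4 = 1: 8/5  (≤ bound)
a_5 = 1: 13/8  (≤ bound)
a_6 = 1: 21/13  (≤ bound)
a_7 = 1: 34/21  (> 16, stop)

21/13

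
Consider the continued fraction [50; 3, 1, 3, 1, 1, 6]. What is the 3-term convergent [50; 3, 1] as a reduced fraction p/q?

201/4

a_0 = 50: 50/1
a_1 = 3: 151/3
a_2 = 1: 201/4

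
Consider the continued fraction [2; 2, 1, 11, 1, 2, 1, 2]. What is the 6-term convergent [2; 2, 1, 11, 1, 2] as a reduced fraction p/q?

260/111

a_0 = 2: 2/1
a_1 = 2: 5/2
a_2 = 1: 7/3
a_3 = 11: 82/35
a_4 = 1: 89/38
a_5 = 2: 260/111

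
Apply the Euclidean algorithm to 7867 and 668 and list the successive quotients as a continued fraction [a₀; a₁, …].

[11; 1, 3, 2, 14, 2, 2]

Repeatedly divide and take the remainder:
⌊7867/668⌋ = 11, remainder 519
⌊668/519⌋ = 1, remainder 149
⌊519/149⌋ = 3, remainder 72
⌊149/72⌋ = 2, remainder 5
⌊72/5⌋ = 14, remainder 2
⌊5/2⌋ = 2, remainder 1
⌊2/1⌋ = 2, remainder 0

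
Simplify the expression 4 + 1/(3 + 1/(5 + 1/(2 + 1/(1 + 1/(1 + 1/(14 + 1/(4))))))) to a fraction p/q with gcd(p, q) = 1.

a_0 = 4: 4/1
a_1 = 3: 13/3
a_2 = 5: 69/16
a_3 = 2: 151/35
a_4 = 1: 220/51
a_5 = 1: 371/86
a_6 = 14: 5414/1255
a_7 = 4: 22027/5106

22027/5106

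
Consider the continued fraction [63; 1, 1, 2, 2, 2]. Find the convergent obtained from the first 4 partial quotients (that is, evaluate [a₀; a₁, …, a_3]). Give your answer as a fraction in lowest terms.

Compute successive convergents:
a_0 = 63: 63/1
a_1 = 1: 64/1
a_2 = 1: 127/2
a_3 = 2: 318/5

318/5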